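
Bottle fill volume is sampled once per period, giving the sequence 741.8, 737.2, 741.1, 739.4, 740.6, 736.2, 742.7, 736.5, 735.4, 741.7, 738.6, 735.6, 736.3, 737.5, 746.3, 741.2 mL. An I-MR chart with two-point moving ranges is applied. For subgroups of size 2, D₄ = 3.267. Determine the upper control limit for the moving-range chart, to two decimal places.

Moving ranges: 4.6, 3.9, 1.7, 1.2, 4.4, 6.5, 6.2, 1.1, 6.3, 3.1, 3.0, 0.7, 1.2, 8.8, 5.1; M̄R̄ = 57.8000 / 15 = 3.8533
UCL_MR = D₄·M̄R̄ = 3.267 × 3.8533 = 12.5888

12.59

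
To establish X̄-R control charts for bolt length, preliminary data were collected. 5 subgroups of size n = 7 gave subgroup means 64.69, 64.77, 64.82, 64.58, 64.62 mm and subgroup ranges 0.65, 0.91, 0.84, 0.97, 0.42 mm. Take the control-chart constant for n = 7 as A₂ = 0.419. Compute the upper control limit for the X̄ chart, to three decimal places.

X̄̄ = (64.69 + 64.77 + 64.82 + 64.58 + 64.62) / 5 = 323.4800 / 5 = 64.6960
R̄ = (0.65 + 0.91 + 0.84 + 0.97 + 0.42) / 5 = 3.7900 / 5 = 0.7580
UCL = X̄̄ + A₂·R̄ = 64.6960 + 0.419 × 0.7580 = 65.0136

65.014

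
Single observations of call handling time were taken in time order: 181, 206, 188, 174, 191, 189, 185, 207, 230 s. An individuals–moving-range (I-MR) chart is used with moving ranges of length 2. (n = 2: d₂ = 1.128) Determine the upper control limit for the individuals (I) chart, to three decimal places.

X̄ = (181 + 206 + 188 + 174 + 191 + 189 + 185 + 207 + 230) / 9 = 194.5556
Moving ranges: 25, 18, 14, 17, 2, 4, 22, 23; M̄R̄ = 125.0000 / 8 = 15.6250
UCL = X̄ + 3·M̄R̄/d₂ = 194.5556 + 3 × 15.6250 / 1.128 = 236.1114

236.111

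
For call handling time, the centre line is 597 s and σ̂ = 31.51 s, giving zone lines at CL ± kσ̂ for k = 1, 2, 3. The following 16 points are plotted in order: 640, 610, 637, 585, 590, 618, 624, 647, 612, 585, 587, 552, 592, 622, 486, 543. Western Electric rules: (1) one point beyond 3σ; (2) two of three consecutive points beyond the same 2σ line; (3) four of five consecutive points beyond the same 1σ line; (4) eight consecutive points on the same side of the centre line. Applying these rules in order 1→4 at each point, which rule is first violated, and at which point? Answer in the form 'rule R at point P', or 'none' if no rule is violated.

rule 1 at point 15

Zone of each point (C = within 1σ̂, B = 1σ̂–2σ̂, A = 2σ̂–3σ̂, * = beyond 3σ̂; sign = side of CL): 1:+B, 2:+C, 3:+B, 4:-C, 5:-C, 6:+C, 7:+C, 8:+B, 9:+C, 10:-C, 11:-C, 12:-B, 13:-C, 14:+C, 15:-*, 16:-B
Rule 1 (one point beyond the 3σ limits) is satisfied at point 15.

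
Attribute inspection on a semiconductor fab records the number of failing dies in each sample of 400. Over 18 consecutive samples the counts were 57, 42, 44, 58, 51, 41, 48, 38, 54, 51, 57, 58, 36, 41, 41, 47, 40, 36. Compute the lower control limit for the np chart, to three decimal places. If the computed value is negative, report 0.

27.405

p̄ = Σdᵢ / (k·n) = 840 / (18 × 400) = 0.11667
LCL = np̄ − 3·√(np̄(1−p̄)) = 46.6667 − 3 × 6.4205 = 27.4053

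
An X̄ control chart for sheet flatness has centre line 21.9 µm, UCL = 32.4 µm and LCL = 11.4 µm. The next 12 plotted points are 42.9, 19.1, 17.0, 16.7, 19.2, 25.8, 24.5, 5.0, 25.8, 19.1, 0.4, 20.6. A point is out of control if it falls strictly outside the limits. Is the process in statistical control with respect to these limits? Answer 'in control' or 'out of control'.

out of control

Compare each point to [11.4, 32.4]: sample 1 = 42.9 > UCL; sample 8 = 5.0 < LCL; sample 11 = 0.4 < LCL.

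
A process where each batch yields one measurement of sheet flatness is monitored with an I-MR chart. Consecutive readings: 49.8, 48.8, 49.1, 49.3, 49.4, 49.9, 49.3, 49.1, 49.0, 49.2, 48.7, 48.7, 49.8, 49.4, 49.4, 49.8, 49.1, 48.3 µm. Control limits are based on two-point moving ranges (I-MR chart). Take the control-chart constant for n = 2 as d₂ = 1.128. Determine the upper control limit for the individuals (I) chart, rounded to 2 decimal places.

50.34

X̄ = (49.8 + 48.8 + 49.1 + 49.3 + 49.4 + 49.9 + 49.3 + 49.1 + 49.0 + 49.2 + 48.7 + 48.7 + 49.8 + 49.4 + 49.4 + 49.8 + 49.1 + 48.3) / 18 = 49.2278
Moving ranges: 1.0, 0.3, 0.2, 0.1, 0.5, 0.6, 0.2, 0.1, 0.2, 0.5, 0.0, 1.1, 0.4, 0.0, 0.4, 0.7, 0.8; M̄R̄ = 7.1000 / 17 = 0.4176
UCL = X̄ + 3·M̄R̄/d₂ = 49.2278 + 3 × 0.4176 / 1.128 = 50.3385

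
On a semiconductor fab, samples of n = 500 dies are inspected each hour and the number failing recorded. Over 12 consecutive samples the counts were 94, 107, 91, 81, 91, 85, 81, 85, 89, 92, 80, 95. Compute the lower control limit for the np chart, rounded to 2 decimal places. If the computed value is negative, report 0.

63.56

p̄ = Σdᵢ / (k·n) = 1071 / (12 × 500) = 0.17850
LCL = np̄ − 3·√(np̄(1−p̄)) = 89.2500 − 3 × 8.5626 = 63.5621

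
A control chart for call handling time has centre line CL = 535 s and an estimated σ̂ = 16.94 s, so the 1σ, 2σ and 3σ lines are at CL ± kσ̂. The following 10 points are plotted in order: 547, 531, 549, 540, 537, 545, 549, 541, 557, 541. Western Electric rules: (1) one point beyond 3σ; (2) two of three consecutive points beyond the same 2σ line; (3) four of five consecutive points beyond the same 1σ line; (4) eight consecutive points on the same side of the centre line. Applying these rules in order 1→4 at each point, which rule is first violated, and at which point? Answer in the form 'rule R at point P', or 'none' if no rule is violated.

Zone of each point (C = within 1σ̂, B = 1σ̂–2σ̂, A = 2σ̂–3σ̂, * = beyond 3σ̂; sign = side of CL): 1:+C, 2:-C, 3:+C, 4:+C, 5:+C, 6:+C, 7:+C, 8:+C, 9:+B, 10:+C
Rule 4 (eight consecutive points on the same side of the centre line) is satisfied at point 10.

rule 4 at point 10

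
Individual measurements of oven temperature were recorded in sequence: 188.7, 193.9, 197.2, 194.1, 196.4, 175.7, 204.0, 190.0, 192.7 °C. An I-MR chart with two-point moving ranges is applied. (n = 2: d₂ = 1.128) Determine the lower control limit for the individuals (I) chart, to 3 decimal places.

166.059

X̄ = (188.7 + 193.9 + 197.2 + 194.1 + 196.4 + 175.7 + 204.0 + 190.0 + 192.7) / 9 = 192.5222
Moving ranges: 5.2, 3.3, 3.1, 2.3, 20.7, 28.3, 14.0, 2.7; M̄R̄ = 79.6000 / 8 = 9.9500
LCL = X̄ − 3·M̄R̄/d₂ = 192.5222 − 3 × 9.9500 / 1.128 = 166.0595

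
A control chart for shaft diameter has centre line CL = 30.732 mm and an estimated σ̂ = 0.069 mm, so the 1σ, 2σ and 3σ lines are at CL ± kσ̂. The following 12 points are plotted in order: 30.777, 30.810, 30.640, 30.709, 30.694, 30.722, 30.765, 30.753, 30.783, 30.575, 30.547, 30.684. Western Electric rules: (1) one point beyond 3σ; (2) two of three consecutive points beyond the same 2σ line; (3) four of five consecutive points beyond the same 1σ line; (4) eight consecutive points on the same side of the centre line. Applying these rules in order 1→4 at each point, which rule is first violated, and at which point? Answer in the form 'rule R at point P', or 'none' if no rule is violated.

rule 2 at point 11

Zone of each point (C = within 1σ̂, B = 1σ̂–2σ̂, A = 2σ̂–3σ̂, * = beyond 3σ̂; sign = side of CL): 1:+C, 2:+B, 3:-B, 4:-C, 5:-C, 6:-C, 7:+C, 8:+C, 9:+C, 10:-A, 11:-A, 12:-C
Rule 2 (two of three consecutive points beyond the same 2σ limit) is satisfied at point 11.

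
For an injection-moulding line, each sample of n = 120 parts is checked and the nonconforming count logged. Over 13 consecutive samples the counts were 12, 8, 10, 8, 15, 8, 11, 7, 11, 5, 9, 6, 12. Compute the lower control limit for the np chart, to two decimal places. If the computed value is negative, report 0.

0.56

p̄ = Σdᵢ / (k·n) = 122 / (13 × 120) = 0.07821
LCL = np̄ − 3·√(np̄(1−p̄)) = 9.3846 − 3 × 2.9412 = 0.5610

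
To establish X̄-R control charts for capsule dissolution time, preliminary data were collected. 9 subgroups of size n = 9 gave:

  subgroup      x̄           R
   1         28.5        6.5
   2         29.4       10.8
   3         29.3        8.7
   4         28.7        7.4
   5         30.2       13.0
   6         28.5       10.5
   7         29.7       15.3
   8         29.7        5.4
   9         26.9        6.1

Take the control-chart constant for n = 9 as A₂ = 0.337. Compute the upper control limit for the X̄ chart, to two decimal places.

32.12

X̄̄ = (28.5 + 29.4 + 29.3 + 28.7 + 30.2 + 28.5 + 29.7 + 29.7 + 26.9) / 9 = 260.9000 / 9 = 28.9889
R̄ = (6.5 + 10.8 + 8.7 + 7.4 + 13.0 + 10.5 + 15.3 + 5.4 + 6.1) / 9 = 83.7000 / 9 = 9.3000
UCL = X̄̄ + A₂·R̄ = 28.9889 + 0.337 × 9.3000 = 32.1230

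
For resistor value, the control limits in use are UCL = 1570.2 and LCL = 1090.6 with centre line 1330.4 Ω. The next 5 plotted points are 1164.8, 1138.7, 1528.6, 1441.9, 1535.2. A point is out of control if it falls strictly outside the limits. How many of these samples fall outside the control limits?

All 5 points lie within [1090.6, 1570.2].

0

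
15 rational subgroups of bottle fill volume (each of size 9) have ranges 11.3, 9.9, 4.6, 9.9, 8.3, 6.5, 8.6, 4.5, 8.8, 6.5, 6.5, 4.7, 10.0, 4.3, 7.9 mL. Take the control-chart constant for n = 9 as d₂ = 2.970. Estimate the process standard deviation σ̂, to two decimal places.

R̄ = (11.3 + 9.9 + 4.6 + 9.9 + 8.3 + 6.5 + 8.6 + 4.5 + 8.8 + 6.5 + 6.5 + 4.7 + 10.0 + 4.3 + 7.9) / 15 = 7.4867
σ̂ = R̄ / d₂ = 7.4867 / 2.970 = 2.5208

2.52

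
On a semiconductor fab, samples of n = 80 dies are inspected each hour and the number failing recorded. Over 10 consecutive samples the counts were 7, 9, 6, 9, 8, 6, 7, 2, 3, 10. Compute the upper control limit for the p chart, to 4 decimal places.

p̄ = Σdᵢ / (k·n) = 67 / (10 × 80) = 0.08375
UCL = p̄ + 3·√(p̄(1−p̄)/n) = 0.08375 + 3 × √(0.08375×0.91625/80) = 0.08375 + 3 × 0.03097 = 0.17666

0.1767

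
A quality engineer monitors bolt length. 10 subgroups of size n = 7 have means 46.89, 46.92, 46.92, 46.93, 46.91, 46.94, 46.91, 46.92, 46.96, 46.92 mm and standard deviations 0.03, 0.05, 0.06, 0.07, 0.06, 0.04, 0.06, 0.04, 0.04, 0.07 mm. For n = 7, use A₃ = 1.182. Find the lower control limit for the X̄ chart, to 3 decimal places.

46.861

X̄̄ = (46.89 + 46.92 + 46.92 + 46.93 + 46.91 + 46.94 + 46.91 + 46.92 + 46.96 + 46.92) / 10 = 46.9220
s̄ = (0.03 + 0.05 + 0.06 + 0.07 + 0.06 + 0.04 + 0.06 + 0.04 + 0.04 + 0.07) / 10 = 0.0520
LCL = X̄̄ − A₃·s̄ = 46.9220 − 1.182 × 0.0520 = 46.8605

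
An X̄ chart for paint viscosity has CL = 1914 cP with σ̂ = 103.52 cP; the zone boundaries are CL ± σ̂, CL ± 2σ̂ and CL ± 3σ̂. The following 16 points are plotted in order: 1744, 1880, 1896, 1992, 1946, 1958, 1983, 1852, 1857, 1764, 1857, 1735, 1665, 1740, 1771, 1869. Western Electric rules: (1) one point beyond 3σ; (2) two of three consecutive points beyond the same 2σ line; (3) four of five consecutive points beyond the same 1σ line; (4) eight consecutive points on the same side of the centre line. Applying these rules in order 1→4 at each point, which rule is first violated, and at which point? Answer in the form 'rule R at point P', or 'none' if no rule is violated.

Zone of each point (C = within 1σ̂, B = 1σ̂–2σ̂, A = 2σ̂–3σ̂, * = beyond 3σ̂; sign = side of CL): 1:-B, 2:-C, 3:-C, 4:+C, 5:+C, 6:+C, 7:+C, 8:-C, 9:-C, 10:-B, 11:-C, 12:-B, 13:-A, 14:-B, 15:-B, 16:-C
Rule 3 (four of five consecutive points beyond the same 1σ limit) is satisfied at point 14.

rule 3 at point 14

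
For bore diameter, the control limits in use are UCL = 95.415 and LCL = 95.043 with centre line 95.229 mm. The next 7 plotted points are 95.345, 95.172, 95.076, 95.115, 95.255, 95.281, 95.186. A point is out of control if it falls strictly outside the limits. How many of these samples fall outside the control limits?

0

All 7 points lie within [95.043, 95.415].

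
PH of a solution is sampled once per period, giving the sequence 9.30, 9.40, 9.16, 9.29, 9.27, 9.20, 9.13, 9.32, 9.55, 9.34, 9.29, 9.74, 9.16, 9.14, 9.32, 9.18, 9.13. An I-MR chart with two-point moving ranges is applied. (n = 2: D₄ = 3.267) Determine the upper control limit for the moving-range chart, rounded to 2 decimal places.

0.56

Moving ranges: 0.10, 0.24, 0.13, 0.02, 0.07, 0.07, 0.19, 0.23, 0.21, 0.05, 0.45, 0.58, 0.02, 0.18, 0.14, 0.05; M̄R̄ = 2.7300 / 16 = 0.1706
UCL_MR = D₄·M̄R̄ = 3.267 × 0.1706 = 0.5574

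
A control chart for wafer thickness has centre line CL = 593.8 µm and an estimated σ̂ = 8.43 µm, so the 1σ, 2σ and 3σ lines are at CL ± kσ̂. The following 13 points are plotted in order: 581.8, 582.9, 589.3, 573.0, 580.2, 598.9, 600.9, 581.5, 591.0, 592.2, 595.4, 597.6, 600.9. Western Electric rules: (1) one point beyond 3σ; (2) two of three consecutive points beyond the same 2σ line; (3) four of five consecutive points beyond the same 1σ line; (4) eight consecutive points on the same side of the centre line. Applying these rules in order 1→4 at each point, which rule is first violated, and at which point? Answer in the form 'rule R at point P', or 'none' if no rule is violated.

Zone of each point (C = within 1σ̂, B = 1σ̂–2σ̂, A = 2σ̂–3σ̂, * = beyond 3σ̂; sign = side of CL): 1:-B, 2:-B, 3:-C, 4:-A, 5:-B, 6:+C, 7:+C, 8:-B, 9:-C, 10:-C, 11:+C, 12:+C, 13:+C
Rule 3 (four of five consecutive points beyond the same 1σ limit) is satisfied at point 5.

rule 3 at point 5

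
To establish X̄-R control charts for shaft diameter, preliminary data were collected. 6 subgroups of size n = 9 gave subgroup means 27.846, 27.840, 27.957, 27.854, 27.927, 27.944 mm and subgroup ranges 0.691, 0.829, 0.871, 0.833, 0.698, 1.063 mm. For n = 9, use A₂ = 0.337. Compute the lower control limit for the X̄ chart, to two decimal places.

X̄̄ = (27.846 + 27.840 + 27.957 + 27.854 + 27.927 + 27.944) / 6 = 167.3680 / 6 = 27.8947
R̄ = (0.691 + 0.829 + 0.871 + 0.833 + 0.698 + 1.063) / 6 = 4.9850 / 6 = 0.8308
LCL = X̄̄ − A₂·R̄ = 27.8947 − 0.337 × 0.8308 = 27.6147

27.61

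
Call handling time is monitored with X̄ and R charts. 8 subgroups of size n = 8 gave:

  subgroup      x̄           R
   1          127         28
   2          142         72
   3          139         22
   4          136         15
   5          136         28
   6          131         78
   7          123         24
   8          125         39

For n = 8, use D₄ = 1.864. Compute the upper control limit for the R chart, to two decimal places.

71.30

R̄ = (28 + 72 + 22 + 15 + 28 + 78 + 24 + 39) / 8 = 306.0000 / 8 = 38.2500
UCL_R = D₄·R̄ = 1.864 × 38.2500 = 71.2980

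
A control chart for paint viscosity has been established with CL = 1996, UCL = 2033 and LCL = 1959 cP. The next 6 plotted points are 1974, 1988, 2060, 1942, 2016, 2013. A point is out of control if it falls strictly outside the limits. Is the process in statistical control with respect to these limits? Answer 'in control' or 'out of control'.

Compare each point to [1959, 2033]: sample 3 = 2060 > UCL; sample 4 = 1942 < LCL.

out of control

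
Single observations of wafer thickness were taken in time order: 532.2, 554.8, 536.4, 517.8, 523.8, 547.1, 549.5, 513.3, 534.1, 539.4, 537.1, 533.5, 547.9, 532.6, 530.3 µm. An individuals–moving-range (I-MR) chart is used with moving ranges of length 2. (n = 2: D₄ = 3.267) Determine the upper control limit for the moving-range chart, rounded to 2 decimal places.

44.69

Moving ranges: 22.6, 18.4, 18.6, 6.0, 23.3, 2.4, 36.2, 20.8, 5.3, 2.3, 3.6, 14.4, 15.3, 2.3; M̄R̄ = 191.5000 / 14 = 13.6786
UCL_MR = D₄·M̄R̄ = 3.267 × 13.6786 = 44.6879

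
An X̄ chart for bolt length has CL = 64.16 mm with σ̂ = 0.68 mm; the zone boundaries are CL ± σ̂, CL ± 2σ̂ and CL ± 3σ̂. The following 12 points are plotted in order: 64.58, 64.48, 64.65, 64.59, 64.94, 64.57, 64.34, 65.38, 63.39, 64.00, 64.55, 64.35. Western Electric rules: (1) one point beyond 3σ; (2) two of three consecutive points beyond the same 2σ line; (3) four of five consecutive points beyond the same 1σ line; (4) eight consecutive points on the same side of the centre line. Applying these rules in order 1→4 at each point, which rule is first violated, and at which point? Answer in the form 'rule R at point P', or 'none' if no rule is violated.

Zone of each point (C = within 1σ̂, B = 1σ̂–2σ̂, A = 2σ̂–3σ̂, * = beyond 3σ̂; sign = side of CL): 1:+C, 2:+C, 3:+C, 4:+C, 5:+B, 6:+C, 7:+C, 8:+B, 9:-B, 10:-C, 11:+C, 12:+C
Rule 4 (eight consecutive points on the same side of the centre line) is satisfied at point 8.

rule 4 at point 8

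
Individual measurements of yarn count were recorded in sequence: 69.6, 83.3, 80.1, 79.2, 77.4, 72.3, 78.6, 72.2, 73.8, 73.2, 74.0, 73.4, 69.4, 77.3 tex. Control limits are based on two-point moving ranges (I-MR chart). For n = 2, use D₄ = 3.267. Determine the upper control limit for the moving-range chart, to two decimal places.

Moving ranges: 13.7, 3.2, 0.9, 1.8, 5.1, 6.3, 6.4, 1.6, 0.6, 0.8, 0.6, 4.0, 7.9; M̄R̄ = 52.9000 / 13 = 4.0692
UCL_MR = D₄·M̄R̄ = 3.267 × 4.0692 = 13.2942

13.29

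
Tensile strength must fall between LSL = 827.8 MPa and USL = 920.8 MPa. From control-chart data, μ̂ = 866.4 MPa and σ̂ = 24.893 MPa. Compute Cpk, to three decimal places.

0.517

Cpu = (USL − μ̂) / (3σ̂) = (920.8 − 866.4) / (3 × 24.893) = 0.7285; Cpl = (μ̂ − LSL) / (3σ̂) = (866.4 − 827.8) / (3 × 24.893) = 0.5169; Cpk = min(Cpu, Cpl) = 0.5169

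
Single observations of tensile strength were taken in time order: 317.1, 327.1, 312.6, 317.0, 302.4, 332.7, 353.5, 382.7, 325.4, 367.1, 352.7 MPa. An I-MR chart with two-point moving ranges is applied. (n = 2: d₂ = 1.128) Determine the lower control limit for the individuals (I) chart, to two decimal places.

X̄ = (317.1 + 327.1 + 312.6 + 317.0 + 302.4 + 332.7 + 353.5 + 382.7 + 325.4 + 367.1 + 352.7) / 11 = 335.4818
Moving ranges: 10.0, 14.5, 4.4, 14.6, 30.3, 20.8, 29.2, 57.3, 41.7, 14.4; M̄R̄ = 237.2000 / 10 = 23.7200
LCL = X̄ − 3·M̄R̄/d₂ = 335.4818 − 3 × 23.7200 / 1.128 = 272.3967

272.40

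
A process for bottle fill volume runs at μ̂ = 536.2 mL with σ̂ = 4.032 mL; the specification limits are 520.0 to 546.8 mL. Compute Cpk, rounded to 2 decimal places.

Cpu = (USL − μ̂) / (3σ̂) = (546.8 − 536.2) / (3 × 4.032) = 0.8763; Cpl = (μ̂ − LSL) / (3σ̂) = (536.2 − 520.0) / (3 × 4.032) = 1.3393; Cpk = min(Cpu, Cpl) = 0.8763

0.88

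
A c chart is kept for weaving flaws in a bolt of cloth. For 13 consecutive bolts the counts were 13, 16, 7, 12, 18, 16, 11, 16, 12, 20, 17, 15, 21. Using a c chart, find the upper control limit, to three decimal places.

26.512

c̄ = (13 + 16 + 7 + 12 + 18 + 16 + 11 + 16 + 12 + 20 + 17 + 15 + 21) / 13 = 194 / 13 = 14.9231
UCL = c̄ + 3√c̄ = 14.9231 + 3 × √14.9231 = 14.9231 + 3 × 3.8630 = 26.5122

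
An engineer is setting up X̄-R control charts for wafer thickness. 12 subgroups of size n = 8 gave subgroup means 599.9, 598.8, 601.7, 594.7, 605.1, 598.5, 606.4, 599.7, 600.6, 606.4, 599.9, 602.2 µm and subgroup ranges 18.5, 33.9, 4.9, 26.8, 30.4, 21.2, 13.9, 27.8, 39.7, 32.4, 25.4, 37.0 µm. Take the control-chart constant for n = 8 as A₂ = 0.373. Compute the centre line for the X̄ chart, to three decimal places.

601.158

X̄̄ = (599.9 + 598.8 + 601.7 + 594.7 + 605.1 + 598.5 + 606.4 + 599.7 + 600.6 + 606.4 + 599.9 + 602.2) / 12 = 7213.9000 / 12 = 601.1583
CL = X̄̄ = 601.1583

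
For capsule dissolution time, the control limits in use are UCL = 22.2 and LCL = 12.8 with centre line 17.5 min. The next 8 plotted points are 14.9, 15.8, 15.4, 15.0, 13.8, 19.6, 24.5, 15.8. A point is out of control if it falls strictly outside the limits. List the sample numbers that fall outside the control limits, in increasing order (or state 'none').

7

Compare each point to [12.8, 22.2]: sample 7 = 24.5 > UCL.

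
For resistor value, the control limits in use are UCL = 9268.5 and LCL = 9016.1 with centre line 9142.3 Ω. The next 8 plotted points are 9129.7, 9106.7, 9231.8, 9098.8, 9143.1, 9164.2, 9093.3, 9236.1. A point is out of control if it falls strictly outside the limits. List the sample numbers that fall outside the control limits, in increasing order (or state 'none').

none

All 8 points lie within [9016.1, 9268.5].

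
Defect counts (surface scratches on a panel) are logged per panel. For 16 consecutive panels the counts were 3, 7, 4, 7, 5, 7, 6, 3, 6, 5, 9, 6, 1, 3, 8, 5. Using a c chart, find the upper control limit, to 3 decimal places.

12.227

c̄ = (3 + 7 + 4 + 7 + 5 + 7 + 6 + 3 + 6 + 5 + 9 + 6 + 1 + 3 + 8 + 5) / 16 = 85 / 16 = 5.3125
UCL = c̄ + 3√c̄ = 5.3125 + 3 × √5.3125 = 5.3125 + 3 × 2.3049 = 12.2272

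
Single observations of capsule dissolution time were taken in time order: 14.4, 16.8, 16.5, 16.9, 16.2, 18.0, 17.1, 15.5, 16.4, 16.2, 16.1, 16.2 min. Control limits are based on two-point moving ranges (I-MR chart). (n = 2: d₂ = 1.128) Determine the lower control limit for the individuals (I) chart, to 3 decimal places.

14.086

X̄ = (14.4 + 16.8 + 16.5 + 16.9 + 16.2 + 18.0 + 17.1 + 15.5 + 16.4 + 16.2 + 16.1 + 16.2) / 12 = 16.3583
Moving ranges: 2.4, 0.3, 0.4, 0.7, 1.8, 0.9, 1.6, 0.9, 0.2, 0.1, 0.1; M̄R̄ = 9.4000 / 11 = 0.8545
LCL = X̄ − 3·M̄R̄/d₂ = 16.3583 − 3 × 0.8545 / 1.128 = 14.0856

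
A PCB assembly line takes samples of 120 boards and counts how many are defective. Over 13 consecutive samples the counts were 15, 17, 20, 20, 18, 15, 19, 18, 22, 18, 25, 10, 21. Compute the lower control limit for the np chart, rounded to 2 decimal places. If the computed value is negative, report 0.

p̄ = Σdᵢ / (k·n) = 238 / (13 × 120) = 0.15256
LCL = np̄ − 3·√(np̄(1−p̄)) = 18.3077 − 3 × 3.9389 = 6.4911

6.49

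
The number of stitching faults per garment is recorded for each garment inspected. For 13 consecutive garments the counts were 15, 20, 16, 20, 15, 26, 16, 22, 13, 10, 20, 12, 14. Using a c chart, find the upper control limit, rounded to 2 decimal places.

29.16

c̄ = (15 + 20 + 16 + 20 + 15 + 26 + 16 + 22 + 13 + 10 + 20 + 12 + 14) / 13 = 219 / 13 = 16.8462
UCL = c̄ + 3√c̄ = 16.8462 + 3 × √16.8462 = 16.8462 + 3 × 4.1044 = 29.1594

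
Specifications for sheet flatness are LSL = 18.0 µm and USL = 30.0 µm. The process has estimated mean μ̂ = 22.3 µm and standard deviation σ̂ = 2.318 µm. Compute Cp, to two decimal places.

0.86

Cp = (USL − LSL) / (6σ̂) = (30.0 − 18.0) / (6 × 2.318) = 12.0000 / 13.9080 = 0.8628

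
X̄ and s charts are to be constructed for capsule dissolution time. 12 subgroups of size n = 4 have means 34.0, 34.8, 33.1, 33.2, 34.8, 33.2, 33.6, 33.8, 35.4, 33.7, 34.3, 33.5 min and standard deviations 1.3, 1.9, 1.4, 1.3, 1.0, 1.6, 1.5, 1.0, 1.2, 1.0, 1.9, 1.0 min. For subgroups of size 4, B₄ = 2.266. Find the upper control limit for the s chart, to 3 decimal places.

s̄ = (1.3 + 1.9 + 1.4 + 1.3 + 1.0 + 1.6 + 1.5 + 1.0 + 1.2 + 1.0 + 1.9 + 1.0) / 12 = 1.3417
UCL_s = B₄·s̄ = 2.266 × 1.3417 = 3.0402

3.040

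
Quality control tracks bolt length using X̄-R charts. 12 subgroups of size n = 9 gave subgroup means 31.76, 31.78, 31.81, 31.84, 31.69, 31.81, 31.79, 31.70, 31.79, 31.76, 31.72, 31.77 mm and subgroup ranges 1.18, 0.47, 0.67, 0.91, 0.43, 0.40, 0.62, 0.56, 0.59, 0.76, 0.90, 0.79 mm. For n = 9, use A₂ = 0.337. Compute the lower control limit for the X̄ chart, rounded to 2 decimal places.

X̄̄ = (31.76 + 31.78 + 31.81 + 31.84 + 31.69 + 31.81 + 31.79 + 31.70 + 31.79 + 31.76 + 31.72 + 31.77) / 12 = 381.2200 / 12 = 31.7683
R̄ = (1.18 + 0.47 + 0.67 + 0.91 + 0.43 + 0.40 + 0.62 + 0.56 + 0.59 + 0.76 + 0.90 + 0.79) / 12 = 8.2800 / 12 = 0.6900
LCL = X̄̄ − A₂·R̄ = 31.7683 − 0.337 × 0.6900 = 31.5358

31.54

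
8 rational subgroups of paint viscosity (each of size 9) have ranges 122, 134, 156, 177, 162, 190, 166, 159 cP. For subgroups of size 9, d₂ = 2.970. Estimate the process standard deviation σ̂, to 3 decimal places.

R̄ = (122 + 134 + 156 + 177 + 162 + 190 + 166 + 159) / 8 = 158.2500
σ̂ = R̄ / d₂ = 158.2500 / 2.970 = 53.2828

53.283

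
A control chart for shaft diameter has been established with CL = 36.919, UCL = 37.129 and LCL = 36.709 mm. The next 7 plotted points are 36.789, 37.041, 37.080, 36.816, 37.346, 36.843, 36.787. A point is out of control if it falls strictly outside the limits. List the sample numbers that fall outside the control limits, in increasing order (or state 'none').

5

Compare each point to [36.709, 37.129]: sample 5 = 37.346 > UCL.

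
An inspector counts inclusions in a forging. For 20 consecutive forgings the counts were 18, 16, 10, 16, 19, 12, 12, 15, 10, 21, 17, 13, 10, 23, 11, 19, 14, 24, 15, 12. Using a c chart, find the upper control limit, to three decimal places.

c̄ = (18 + 16 + 10 + 16 + 19 + 12 + 12 + 15 + 10 + 21 + 17 + 13 + 10 + 23 + 11 + 19 + 14 + 24 + 15 + 12) / 20 = 307 / 20 = 15.3500
UCL = c̄ + 3√c̄ = 15.3500 + 3 × √15.3500 = 15.3500 + 3 × 3.9179 = 27.1037

27.104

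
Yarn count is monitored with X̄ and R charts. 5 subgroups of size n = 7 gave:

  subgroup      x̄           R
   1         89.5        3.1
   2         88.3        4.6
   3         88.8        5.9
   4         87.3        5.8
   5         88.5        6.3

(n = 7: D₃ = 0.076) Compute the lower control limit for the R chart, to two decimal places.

R̄ = (3.1 + 4.6 + 5.9 + 5.8 + 6.3) / 5 = 25.7000 / 5 = 5.1400
LCL_R = D₃·R̄ = 0.076 × 5.1400 = 0.3906

0.39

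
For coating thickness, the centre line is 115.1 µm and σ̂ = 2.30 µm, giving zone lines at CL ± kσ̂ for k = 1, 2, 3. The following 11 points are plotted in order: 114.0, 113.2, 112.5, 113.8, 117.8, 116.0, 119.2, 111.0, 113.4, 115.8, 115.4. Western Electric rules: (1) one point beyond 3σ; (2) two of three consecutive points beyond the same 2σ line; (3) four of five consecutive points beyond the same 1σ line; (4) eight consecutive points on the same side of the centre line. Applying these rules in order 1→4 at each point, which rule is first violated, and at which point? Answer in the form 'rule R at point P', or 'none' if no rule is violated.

none

Zone of each point (C = within 1σ̂, B = 1σ̂–2σ̂, A = 2σ̂–3σ̂, * = beyond 3σ̂; sign = side of CL): 1:-C, 2:-C, 3:-B, 4:-C, 5:+B, 6:+C, 7:+B, 8:-B, 9:-C, 10:+C, 11:+C
No rule fires across all 11 points.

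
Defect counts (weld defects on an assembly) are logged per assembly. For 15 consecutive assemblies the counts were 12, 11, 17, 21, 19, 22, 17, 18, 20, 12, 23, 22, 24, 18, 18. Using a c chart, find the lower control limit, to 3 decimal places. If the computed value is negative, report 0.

c̄ = (12 + 11 + 17 + 21 + 19 + 22 + 17 + 18 + 20 + 12 + 23 + 22 + 24 + 18 + 18) / 15 = 274 / 15 = 18.2667
LCL = c̄ − 3√c̄ = 18.2667 − 3 × 4.2740 = 5.4448

5.445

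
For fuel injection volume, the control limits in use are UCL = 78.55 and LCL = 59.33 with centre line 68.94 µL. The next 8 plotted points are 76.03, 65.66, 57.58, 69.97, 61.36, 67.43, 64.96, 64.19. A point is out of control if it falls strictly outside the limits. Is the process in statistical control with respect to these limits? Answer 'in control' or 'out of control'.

Compare each point to [59.33, 78.55]: sample 3 = 57.58 < LCL.

out of control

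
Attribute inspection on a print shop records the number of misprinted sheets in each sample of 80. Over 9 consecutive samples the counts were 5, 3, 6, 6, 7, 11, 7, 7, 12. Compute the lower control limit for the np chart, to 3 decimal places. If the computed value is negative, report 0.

0.000

p̄ = Σdᵢ / (k·n) = 64 / (9 × 80) = 0.08889
LCL = np̄ − 3·√(np̄(1−p̄)) = 7.1111 − 3 × 2.5454 = -0.5251 → 0 (negative, so LCL = 0)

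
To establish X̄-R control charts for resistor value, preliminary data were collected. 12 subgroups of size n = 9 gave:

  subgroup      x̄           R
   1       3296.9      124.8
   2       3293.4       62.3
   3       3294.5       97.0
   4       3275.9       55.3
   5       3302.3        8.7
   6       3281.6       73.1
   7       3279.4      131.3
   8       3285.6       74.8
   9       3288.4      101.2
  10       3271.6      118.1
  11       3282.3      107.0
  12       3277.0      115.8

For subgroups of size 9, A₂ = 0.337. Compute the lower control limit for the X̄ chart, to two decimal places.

3255.71

X̄̄ = (3296.9 + 3293.4 + 3294.5 + 3275.9 + 3302.3 + 3281.6 + 3279.4 + 3285.6 + 3288.4 + 3271.6 + 3282.3 + 3277.0) / 12 = 39428.9000 / 12 = 3285.7417
R̄ = (124.8 + 62.3 + 97.0 + 55.3 + 8.7 + 73.1 + 131.3 + 74.8 + 101.2 + 118.1 + 107.0 + 115.8) / 12 = 1069.4000 / 12 = 89.1167
LCL = X̄̄ − A₂·R̄ = 3285.7417 − 0.337 × 89.1167 = 3255.7094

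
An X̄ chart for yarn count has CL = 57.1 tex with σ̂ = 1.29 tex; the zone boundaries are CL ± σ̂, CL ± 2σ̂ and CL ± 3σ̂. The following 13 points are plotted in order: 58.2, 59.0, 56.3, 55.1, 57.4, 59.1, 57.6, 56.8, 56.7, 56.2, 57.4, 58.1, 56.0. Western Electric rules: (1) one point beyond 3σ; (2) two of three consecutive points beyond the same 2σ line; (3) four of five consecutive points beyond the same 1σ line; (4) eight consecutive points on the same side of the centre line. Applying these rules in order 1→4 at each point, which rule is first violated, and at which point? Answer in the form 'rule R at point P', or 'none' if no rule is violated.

none

Zone of each point (C = within 1σ̂, B = 1σ̂–2σ̂, A = 2σ̂–3σ̂, * = beyond 3σ̂; sign = side of CL): 1:+C, 2:+B, 3:-C, 4:-B, 5:+C, 6:+B, 7:+C, 8:-C, 9:-C, 10:-C, 11:+C, 12:+C, 13:-C
No rule fires across all 13 points.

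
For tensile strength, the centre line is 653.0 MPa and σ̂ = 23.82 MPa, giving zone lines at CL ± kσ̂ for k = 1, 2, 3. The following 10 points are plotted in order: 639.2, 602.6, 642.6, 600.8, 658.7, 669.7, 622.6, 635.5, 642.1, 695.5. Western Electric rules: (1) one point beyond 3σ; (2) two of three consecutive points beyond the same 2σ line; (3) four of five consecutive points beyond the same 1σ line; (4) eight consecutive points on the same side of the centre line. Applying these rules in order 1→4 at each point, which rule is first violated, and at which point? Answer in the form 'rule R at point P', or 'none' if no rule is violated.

rule 2 at point 4

Zone of each point (C = within 1σ̂, B = 1σ̂–2σ̂, A = 2σ̂–3σ̂, * = beyond 3σ̂; sign = side of CL): 1:-C, 2:-A, 3:-C, 4:-A, 5:+C, 6:+C, 7:-B, 8:-C, 9:-C, 10:+B
Rule 2 (two of three consecutive points beyond the same 2σ limit) is satisfied at point 4.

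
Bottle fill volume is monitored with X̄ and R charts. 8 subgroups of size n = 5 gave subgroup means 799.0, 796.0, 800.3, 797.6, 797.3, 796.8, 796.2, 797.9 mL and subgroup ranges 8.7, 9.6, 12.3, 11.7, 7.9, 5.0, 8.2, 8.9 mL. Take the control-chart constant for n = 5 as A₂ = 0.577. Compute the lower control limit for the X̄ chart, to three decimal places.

X̄̄ = (799.0 + 796.0 + 800.3 + 797.6 + 797.3 + 796.8 + 796.2 + 797.9) / 8 = 6381.1000 / 8 = 797.6375
R̄ = (8.7 + 9.6 + 12.3 + 11.7 + 7.9 + 5.0 + 8.2 + 8.9) / 8 = 72.3000 / 8 = 9.0375
LCL = X̄̄ − A₂·R̄ = 797.6375 − 0.577 × 9.0375 = 792.4229

792.423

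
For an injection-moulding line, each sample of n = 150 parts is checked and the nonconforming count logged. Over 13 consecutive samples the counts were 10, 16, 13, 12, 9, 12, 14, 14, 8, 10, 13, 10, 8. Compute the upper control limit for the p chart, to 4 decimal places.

p̄ = Σdᵢ / (k·n) = 149 / (13 × 150) = 0.07641
UCL = p̄ + 3·√(p̄(1−p̄)/n) = 0.07641 + 3 × √(0.07641×0.92359/150) = 0.07641 + 3 × 0.02169 = 0.14148

0.1415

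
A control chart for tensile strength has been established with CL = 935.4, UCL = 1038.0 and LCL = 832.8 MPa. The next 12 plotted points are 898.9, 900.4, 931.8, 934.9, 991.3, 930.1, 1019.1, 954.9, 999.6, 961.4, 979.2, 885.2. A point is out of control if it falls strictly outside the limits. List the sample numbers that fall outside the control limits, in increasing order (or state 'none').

All 12 points lie within [832.8, 1038.0].

none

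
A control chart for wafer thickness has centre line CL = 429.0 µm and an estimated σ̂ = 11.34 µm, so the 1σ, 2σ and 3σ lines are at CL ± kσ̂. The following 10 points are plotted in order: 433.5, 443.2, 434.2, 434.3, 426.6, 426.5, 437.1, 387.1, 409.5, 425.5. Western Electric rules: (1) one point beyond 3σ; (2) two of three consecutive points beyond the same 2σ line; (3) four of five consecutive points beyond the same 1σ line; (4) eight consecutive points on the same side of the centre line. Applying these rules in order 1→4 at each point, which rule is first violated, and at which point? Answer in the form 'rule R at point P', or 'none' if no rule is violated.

rule 1 at point 8

Zone of each point (C = within 1σ̂, B = 1σ̂–2σ̂, A = 2σ̂–3σ̂, * = beyond 3σ̂; sign = side of CL): 1:+C, 2:+B, 3:+C, 4:+C, 5:-C, 6:-C, 7:+C, 8:-*, 9:-B, 10:-C
Rule 1 (one point beyond the 3σ limits) is satisfied at point 8.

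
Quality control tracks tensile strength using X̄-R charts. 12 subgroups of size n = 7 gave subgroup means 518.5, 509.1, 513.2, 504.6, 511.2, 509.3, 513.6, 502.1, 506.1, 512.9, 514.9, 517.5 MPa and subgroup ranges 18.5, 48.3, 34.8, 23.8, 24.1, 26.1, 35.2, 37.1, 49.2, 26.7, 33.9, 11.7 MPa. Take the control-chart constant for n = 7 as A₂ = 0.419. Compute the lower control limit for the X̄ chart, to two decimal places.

498.19

X̄̄ = (518.5 + 509.1 + 513.2 + 504.6 + 511.2 + 509.3 + 513.6 + 502.1 + 506.1 + 512.9 + 514.9 + 517.5) / 12 = 6133.0000 / 12 = 511.0833
R̄ = (18.5 + 48.3 + 34.8 + 23.8 + 24.1 + 26.1 + 35.2 + 37.1 + 49.2 + 26.7 + 33.9 + 11.7) / 12 = 369.4000 / 12 = 30.7833
LCL = X̄̄ − A₂·R̄ = 511.0833 − 0.419 × 30.7833 = 498.1851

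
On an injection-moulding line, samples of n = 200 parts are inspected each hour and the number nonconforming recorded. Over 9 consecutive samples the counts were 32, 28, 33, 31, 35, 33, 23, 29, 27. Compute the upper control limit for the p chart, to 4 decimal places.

0.2264

p̄ = Σdᵢ / (k·n) = 271 / (9 × 200) = 0.15056
UCL = p̄ + 3·√(p̄(1−p̄)/n) = 0.15056 + 3 × √(0.15056×0.84944/200) = 0.15056 + 3 × 0.02529 = 0.22642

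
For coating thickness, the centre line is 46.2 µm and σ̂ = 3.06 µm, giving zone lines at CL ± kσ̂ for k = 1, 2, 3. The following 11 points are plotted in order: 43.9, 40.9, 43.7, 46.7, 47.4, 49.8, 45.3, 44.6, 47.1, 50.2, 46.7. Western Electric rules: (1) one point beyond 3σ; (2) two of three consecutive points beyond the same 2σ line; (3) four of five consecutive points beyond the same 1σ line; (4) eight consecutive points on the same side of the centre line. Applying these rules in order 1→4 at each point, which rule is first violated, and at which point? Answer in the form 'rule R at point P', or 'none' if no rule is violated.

none

Zone of each point (C = within 1σ̂, B = 1σ̂–2σ̂, A = 2σ̂–3σ̂, * = beyond 3σ̂; sign = side of CL): 1:-C, 2:-B, 3:-C, 4:+C, 5:+C, 6:+B, 7:-C, 8:-C, 9:+C, 10:+B, 11:+C
No rule fires across all 11 points.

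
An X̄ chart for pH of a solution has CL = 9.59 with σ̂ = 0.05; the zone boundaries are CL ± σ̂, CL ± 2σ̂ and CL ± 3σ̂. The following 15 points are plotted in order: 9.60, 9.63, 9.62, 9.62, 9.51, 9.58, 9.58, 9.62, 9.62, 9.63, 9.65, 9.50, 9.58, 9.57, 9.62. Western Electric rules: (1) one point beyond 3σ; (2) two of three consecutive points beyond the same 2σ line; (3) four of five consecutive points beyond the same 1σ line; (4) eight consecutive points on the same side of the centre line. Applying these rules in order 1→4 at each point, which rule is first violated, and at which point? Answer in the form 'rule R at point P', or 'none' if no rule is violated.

Zone of each point (C = within 1σ̂, B = 1σ̂–2σ̂, A = 2σ̂–3σ̂, * = beyond 3σ̂; sign = side of CL): 1:+C, 2:+C, 3:+C, 4:+C, 5:-B, 6:-C, 7:-C, 8:+C, 9:+C, 10:+C, 11:+B, 12:-B, 13:-C, 14:-C, 15:+C
No rule fires across all 15 points.

none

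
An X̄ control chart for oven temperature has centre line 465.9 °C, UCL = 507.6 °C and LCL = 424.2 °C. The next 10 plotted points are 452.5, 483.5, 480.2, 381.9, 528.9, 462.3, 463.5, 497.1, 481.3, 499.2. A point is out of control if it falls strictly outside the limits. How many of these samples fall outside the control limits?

2

Compare each point to [424.2, 507.6]: sample 4 = 381.9 < LCL; sample 5 = 528.9 > UCL.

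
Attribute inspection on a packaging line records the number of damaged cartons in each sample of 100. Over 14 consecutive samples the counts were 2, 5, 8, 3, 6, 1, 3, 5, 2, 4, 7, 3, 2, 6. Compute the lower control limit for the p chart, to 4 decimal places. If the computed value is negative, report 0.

p̄ = Σdᵢ / (k·n) = 57 / (14 × 100) = 0.04071
LCL = p̄ − 3·√(p̄(1−p̄)/n) = 0.04071 − 3 × 0.01976 = -0.01857 → 0 (negative, so LCL = 0)

0.0000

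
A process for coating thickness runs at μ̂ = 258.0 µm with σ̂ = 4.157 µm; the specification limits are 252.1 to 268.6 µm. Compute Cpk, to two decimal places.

0.47

Cpu = (USL − μ̂) / (3σ̂) = (268.6 − 258.0) / (3 × 4.157) = 0.8500; Cpl = (μ̂ − LSL) / (3σ̂) = (258.0 − 252.1) / (3 × 4.157) = 0.4731; Cpk = min(Cpu, Cpl) = 0.4731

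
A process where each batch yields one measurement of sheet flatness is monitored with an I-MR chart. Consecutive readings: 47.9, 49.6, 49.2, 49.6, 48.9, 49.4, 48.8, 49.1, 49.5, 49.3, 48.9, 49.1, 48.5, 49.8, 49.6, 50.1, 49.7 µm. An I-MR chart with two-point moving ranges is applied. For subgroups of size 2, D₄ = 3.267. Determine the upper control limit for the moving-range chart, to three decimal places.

Moving ranges: 1.7, 0.4, 0.4, 0.7, 0.5, 0.6, 0.3, 0.4, 0.2, 0.4, 0.2, 0.6, 1.3, 0.2, 0.5, 0.4; M̄R̄ = 8.8000 / 16 = 0.5500
UCL_MR = D₄·M̄R̄ = 3.267 × 0.5500 = 1.7969

1.797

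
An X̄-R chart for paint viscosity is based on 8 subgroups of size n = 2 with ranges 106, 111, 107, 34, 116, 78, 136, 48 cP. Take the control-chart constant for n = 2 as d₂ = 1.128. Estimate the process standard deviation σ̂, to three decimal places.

R̄ = (106 + 111 + 107 + 34 + 116 + 78 + 136 + 48) / 8 = 92.0000
σ̂ = R̄ / d₂ = 92.0000 / 1.128 = 81.5603

81.560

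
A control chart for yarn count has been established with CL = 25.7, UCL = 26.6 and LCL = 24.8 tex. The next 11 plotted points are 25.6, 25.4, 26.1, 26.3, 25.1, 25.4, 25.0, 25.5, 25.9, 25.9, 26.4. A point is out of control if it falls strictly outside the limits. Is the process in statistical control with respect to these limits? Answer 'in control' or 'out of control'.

All 11 points lie within [24.8, 26.6].

in control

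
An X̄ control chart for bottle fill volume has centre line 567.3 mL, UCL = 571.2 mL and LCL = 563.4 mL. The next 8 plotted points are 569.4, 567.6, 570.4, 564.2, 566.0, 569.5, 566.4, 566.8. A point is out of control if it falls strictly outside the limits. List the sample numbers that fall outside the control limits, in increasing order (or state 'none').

none

All 8 points lie within [563.4, 571.2].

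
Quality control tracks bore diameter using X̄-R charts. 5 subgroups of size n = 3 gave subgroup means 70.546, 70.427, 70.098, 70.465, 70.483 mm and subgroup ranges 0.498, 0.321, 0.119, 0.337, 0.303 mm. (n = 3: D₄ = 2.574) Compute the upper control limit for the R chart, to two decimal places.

0.81

R̄ = (0.498 + 0.321 + 0.119 + 0.337 + 0.303) / 5 = 1.5780 / 5 = 0.3156
UCL_R = D₄·R̄ = 2.574 × 0.3156 = 0.8124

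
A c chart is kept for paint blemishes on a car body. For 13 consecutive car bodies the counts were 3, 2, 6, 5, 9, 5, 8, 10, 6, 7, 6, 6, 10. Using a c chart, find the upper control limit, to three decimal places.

13.965

c̄ = (3 + 2 + 6 + 5 + 9 + 5 + 8 + 10 + 6 + 7 + 6 + 6 + 10) / 13 = 83 / 13 = 6.3846
UCL = c̄ + 3√c̄ = 6.3846 + 3 × √6.3846 = 6.3846 + 3 × 2.5268 = 13.9650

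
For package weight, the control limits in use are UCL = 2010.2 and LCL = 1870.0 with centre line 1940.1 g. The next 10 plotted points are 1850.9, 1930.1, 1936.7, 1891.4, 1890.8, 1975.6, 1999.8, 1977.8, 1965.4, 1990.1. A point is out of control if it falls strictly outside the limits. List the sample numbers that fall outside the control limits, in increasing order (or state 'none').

Compare each point to [1870.0, 2010.2]: sample 1 = 1850.9 < LCL.

1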